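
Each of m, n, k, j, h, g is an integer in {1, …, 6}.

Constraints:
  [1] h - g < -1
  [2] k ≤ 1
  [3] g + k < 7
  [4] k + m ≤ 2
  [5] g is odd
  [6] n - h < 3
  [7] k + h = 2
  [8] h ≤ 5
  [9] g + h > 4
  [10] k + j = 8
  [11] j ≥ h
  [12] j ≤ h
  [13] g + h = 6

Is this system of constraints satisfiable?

From constraint 2: k ≤ 1. From constraints 8 and 12: j ≤ h ≤ 5. Hence k + j ≤ 6. But constraint 10 requires k + j = 8, and 8 > 6. Contradiction.

Unsatisfiable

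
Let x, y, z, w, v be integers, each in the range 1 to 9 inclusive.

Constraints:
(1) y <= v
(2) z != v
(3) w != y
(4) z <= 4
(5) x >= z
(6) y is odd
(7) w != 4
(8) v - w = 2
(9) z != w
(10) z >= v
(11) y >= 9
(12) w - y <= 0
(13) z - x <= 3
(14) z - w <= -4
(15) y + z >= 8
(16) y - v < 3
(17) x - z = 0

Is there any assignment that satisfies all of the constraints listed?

From constraints 1 and 11: v ≥ y and y ≥ 9, so v ≥ 9. From constraints 4 and 10: v ≤ z and z ≤ 4, so v ≤ 4. But 4 < 9, so no value of v works.

Unsatisfiable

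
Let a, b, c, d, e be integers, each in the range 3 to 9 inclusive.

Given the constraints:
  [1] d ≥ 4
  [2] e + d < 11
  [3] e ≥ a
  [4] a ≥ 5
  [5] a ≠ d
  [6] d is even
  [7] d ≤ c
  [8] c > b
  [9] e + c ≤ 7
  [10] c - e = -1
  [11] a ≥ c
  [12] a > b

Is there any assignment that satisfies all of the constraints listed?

Unsatisfiable

From constraints 3 and 4: e ≥ a ≥ 5. From constraints 1 and 7: c ≥ d ≥ 4. Hence e + c ≥ 9. But constraint 9 requires e + c ≤ 7, and 7 < 9. Contradiction.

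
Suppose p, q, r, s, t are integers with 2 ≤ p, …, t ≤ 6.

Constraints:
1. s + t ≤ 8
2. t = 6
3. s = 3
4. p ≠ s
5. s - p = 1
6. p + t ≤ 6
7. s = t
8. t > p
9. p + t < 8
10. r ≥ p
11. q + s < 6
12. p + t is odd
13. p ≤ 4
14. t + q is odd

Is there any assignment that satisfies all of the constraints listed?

Unsatisfiable

Constraint 3 fixes s = 3 and constraint 2 fixes t = 6, but constraint 7 requires s = t. Since 3 ≠ 6, contradiction.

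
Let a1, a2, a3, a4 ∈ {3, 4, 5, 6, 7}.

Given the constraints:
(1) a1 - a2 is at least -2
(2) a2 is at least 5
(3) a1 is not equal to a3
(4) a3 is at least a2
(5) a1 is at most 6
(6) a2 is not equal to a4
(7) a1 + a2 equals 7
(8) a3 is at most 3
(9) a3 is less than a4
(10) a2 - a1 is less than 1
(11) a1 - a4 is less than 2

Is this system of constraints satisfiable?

From constraint 2: a2 ≥ 5. From constraints 4 and 8: a2 ≤ a3 and a3 ≤ 3, so a2 ≤ 3. But 3 < 5, so no value of a2 works.

Unsatisfiable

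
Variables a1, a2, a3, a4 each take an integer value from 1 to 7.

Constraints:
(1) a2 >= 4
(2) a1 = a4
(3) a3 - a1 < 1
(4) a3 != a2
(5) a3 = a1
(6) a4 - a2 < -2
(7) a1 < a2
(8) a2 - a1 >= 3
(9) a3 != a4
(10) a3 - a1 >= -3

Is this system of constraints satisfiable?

Unsatisfiable

From constraints 2 and 5, a3 = a1 = a4, so a3 = a4. But constraint 9 says a3 ≠ a4. Contradiction.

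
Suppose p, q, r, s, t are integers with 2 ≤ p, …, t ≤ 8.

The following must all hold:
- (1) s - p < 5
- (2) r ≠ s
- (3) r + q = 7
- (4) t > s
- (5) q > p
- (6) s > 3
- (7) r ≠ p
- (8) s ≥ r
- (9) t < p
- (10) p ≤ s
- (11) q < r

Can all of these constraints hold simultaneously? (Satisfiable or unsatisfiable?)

Constraints 4, 5, 8, 9, and 11 give s < t, t < p, p < q, q < r, r ≤ s. Chaining: s < t < p < q < r ≤ s, which forces s < s — impossible.

Unsatisfiable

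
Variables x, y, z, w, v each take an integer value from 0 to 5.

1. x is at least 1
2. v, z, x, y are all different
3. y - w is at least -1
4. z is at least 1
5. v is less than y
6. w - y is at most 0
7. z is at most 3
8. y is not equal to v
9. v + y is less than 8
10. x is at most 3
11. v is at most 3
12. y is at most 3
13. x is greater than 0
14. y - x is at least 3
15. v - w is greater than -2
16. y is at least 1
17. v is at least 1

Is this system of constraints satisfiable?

Constraints 1, 4, 7, 10, 11, 12, 16, and 17 confine each of v, z, x, y to the 3 values {1, …, 3}.
Constraint 2 requires all 4 of them to be distinct, but only 3 values are available — impossible by the pigeonhole principle.

Unsatisfiable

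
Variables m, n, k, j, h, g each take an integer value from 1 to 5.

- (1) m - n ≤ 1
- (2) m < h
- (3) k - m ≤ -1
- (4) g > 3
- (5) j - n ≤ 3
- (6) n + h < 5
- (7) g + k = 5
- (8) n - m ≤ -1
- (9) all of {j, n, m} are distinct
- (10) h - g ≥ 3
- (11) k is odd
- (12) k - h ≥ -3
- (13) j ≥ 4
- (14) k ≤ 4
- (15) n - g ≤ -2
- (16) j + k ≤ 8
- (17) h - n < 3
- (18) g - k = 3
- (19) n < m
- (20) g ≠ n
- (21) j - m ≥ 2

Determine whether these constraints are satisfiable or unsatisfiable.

Constraints 3, 5, 10, 12, 15, and 21 give g − n ≥ 2, n − j ≥ -3, j − m ≥ 2, m − k ≥ 1, k − h ≥ -3, h − g ≥ 3.
Adding all 6 inequalities: the left sides telescope to 0, and the right sides sum to 2 + (-3) + 2 + 1 + (-3) + 3 = 2. So 0 ≥ 2, which is false.

Unsatisfiable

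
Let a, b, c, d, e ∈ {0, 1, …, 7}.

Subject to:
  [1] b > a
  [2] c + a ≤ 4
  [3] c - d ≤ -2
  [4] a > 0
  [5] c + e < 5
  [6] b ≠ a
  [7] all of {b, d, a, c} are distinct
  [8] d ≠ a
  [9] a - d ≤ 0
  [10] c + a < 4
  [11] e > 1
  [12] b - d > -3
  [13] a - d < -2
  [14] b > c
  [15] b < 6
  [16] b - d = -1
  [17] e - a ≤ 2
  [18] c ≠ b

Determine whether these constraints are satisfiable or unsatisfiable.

One satisfying assignment is a = 1, b = 3, c = 0, d = 4, e = 3.
For the less obvious constraints — constraint 2: c + a = 1; constraint 3: c - d = -4; constraint 5: c + e = 3 — and the others hold by inspection.

Satisfiable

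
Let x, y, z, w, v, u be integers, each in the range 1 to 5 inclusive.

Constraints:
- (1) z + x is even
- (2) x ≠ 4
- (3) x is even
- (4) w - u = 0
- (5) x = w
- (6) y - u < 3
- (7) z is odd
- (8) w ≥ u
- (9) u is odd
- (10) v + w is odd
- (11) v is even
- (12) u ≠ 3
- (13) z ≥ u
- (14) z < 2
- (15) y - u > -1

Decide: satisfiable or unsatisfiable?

Constraint 7 makes z odd and constraint 3 makes x even, so z + x must be odd. Constraint 1 says z + x is even — contradiction.

Unsatisfiable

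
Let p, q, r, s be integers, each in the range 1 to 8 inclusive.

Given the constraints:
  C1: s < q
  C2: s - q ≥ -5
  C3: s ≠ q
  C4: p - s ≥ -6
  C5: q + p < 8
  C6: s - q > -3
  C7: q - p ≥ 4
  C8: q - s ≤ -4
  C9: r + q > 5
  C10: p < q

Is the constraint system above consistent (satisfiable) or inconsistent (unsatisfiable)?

Unsatisfiable

Constraints 4, 7, and 8 give p − s ≥ -6, s − q ≥ 4, q − p ≥ 4.
Adding all 3 inequalities: the left sides telescope to 0, and the right sides sum to (-6) + 4 + 4 = 2. So 0 ≥ 2, which is false.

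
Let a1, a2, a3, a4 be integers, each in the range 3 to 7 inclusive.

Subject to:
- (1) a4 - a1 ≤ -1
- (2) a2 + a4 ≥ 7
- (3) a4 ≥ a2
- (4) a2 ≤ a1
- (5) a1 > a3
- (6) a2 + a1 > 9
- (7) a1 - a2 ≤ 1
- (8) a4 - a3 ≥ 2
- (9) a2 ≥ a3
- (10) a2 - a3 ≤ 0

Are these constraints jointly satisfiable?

Unsatisfiable

Constraints 1, 7, 8, and 10 give a1 − a4 ≥ 1, a4 − a3 ≥ 2, a3 − a2 ≥ 0, a2 − a1 ≥ -1.
Adding all 4 inequalities: the left sides telescope to 0, and the right sides sum to 1 + 2 + 0 + (-1) = 2. So 0 ≥ 2, which is false.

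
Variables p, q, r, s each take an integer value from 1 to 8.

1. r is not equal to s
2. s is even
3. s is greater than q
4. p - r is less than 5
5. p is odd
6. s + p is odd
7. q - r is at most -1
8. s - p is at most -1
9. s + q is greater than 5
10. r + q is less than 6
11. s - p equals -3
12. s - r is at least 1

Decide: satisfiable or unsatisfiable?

The assignment p = 7, q = 2, r = 3, s = 4 works:
  constraint 4 holds since p - r = 4.
  constraint 7 holds since q - r = -1.
The rest check out directly.

Satisfiable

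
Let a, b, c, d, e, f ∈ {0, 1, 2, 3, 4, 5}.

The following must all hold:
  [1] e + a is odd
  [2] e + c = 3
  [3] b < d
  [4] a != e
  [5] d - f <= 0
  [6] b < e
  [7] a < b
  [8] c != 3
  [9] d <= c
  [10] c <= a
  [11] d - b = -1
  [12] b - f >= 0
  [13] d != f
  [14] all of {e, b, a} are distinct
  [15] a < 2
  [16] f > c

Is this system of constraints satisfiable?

Constraints 3, 9, 12, and 16 give f ≤ b, b < d, d ≤ c, c < f. Chaining: f ≤ b < d ≤ c < f, which forces f < f — impossible.

Unsatisfiable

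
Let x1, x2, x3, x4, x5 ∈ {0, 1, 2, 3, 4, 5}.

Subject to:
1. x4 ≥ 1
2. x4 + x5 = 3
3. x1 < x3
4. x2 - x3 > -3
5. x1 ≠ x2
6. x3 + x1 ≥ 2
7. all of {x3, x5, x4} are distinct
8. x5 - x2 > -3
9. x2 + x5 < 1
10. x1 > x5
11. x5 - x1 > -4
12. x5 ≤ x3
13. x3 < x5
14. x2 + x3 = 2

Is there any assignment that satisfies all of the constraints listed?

Constraints 3, 10, and 13 give x5 < x1, x1 < x3, x3 < x5. Chaining: x5 < x1 < x3 < x5, which forces x5 < x5 — impossible.

Unsatisfiable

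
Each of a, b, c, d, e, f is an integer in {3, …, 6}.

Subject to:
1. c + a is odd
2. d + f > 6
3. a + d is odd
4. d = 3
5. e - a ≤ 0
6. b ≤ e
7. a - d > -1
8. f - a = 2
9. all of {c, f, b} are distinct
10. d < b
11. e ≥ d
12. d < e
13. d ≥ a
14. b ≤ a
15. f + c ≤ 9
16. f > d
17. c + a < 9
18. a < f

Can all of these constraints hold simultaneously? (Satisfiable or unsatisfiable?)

Unsatisfiable

Constraints 10, 13, and 14 give b ≤ a, a ≤ d, d < b. Chaining: b ≤ a ≤ d < b, which forces b < b — impossible.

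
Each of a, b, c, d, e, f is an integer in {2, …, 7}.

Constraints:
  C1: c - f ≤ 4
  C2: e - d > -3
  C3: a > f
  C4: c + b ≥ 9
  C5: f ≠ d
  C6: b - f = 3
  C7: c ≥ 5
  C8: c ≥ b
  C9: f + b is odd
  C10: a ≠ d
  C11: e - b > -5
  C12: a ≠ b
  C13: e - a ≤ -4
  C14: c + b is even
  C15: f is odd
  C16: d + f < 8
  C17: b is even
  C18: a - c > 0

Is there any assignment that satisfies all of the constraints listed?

Setting (a, b, c, d, e, f) = (7, 6, 6, 2, 2, 3) satisfies everything: constraint 1: c - f = 3; constraint 2: e - d = 0; constraint 4: c + b = 12, and the others follow.

Satisfiable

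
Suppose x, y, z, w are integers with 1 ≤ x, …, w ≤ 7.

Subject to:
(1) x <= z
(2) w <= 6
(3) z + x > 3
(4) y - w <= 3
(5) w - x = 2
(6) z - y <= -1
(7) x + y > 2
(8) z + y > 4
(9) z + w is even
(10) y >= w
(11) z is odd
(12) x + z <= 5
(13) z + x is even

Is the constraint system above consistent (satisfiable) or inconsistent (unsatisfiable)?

Setting (x, y, z, w) = (1, 4, 3, 3) satisfies everything: constraint 3: z + x = 4; constraint 4: y - w = 1, and the others follow.

Satisfiable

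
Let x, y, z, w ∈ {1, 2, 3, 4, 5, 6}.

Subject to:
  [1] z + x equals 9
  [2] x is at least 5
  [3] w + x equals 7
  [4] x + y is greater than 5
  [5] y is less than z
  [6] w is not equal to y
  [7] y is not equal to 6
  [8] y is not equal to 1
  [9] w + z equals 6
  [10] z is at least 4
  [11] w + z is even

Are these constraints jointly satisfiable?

Take x = 5, y = 3, z = 4, w = 2. Then constraint 1: z + x = 9; constraint 3: w + x = 7; constraint 4: x + y = 8, and every other listed constraint is also met.

Satisfiable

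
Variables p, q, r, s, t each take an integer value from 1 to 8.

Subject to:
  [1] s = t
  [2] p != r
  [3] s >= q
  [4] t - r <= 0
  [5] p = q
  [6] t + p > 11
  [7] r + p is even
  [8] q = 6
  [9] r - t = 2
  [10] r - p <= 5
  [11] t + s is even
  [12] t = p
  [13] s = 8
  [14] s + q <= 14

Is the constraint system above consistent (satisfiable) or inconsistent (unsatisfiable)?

Constraint 13 fixes s = 8 and constraint 8 fixes q = 6. Constraints 1, 5, and 12 give s = t = p = q, so s = q. But 8 ≠ 6 — contradiction.

Unsatisfiable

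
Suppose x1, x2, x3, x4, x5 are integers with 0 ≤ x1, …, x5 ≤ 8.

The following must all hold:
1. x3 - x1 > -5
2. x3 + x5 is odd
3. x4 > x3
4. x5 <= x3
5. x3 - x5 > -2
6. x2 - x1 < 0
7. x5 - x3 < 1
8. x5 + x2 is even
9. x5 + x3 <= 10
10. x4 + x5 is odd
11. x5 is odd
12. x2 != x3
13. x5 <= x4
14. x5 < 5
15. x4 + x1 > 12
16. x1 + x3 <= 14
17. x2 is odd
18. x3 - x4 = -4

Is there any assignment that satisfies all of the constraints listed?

One satisfying assignment is x1 = 7, x2 = 5, x3 = 4, x4 = 8, x5 = 3.
For the less obvious constraints — constraint 1: x3 - x1 = -3; constraint 5: x3 - x5 = 1 — and the others hold by inspection.

Satisfiable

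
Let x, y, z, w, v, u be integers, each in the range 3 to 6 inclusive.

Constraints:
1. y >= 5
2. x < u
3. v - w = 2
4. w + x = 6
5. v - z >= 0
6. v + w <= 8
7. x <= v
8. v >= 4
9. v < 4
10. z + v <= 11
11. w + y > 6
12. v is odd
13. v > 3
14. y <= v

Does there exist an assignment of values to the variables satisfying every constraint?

Unsatisfiable

From constraints 1 and 14: v ≥ y and y ≥ 5, so v ≥ 5. From constraint 9: v ≤ 3. But 3 < 5, so no value of v works.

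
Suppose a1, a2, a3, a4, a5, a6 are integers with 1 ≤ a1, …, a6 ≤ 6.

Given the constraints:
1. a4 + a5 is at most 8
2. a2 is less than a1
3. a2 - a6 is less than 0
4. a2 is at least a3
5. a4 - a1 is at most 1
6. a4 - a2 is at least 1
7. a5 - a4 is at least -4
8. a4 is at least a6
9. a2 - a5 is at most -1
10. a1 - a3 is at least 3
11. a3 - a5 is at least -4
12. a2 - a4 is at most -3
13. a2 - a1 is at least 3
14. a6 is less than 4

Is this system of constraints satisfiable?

Unsatisfiable

Constraints 7, 10, 11, 12, and 13 give a5 − a4 ≥ -4, a4 − a2 ≥ 3, a2 − a1 ≥ 3, a1 − a3 ≥ 3, a3 − a5 ≥ -4.
Adding all 5 inequalities: the left sides telescope to 0, and the right sides sum to (-4) + 3 + 3 + 3 + (-4) = 1. So 0 ≥ 1, which is false.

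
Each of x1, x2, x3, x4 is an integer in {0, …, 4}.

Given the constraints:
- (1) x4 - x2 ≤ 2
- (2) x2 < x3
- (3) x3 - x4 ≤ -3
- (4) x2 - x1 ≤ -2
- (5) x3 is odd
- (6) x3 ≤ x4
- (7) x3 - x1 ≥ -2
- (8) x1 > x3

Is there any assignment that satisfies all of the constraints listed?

Constraints 1, 3, 4, and 7 give x1 − x2 ≥ 2, x2 − x4 ≥ -2, x4 − x3 ≥ 3, x3 − x1 ≥ -2.
Adding all 4 inequalities: the left sides telescope to 0, and the right sides sum to 2 + (-2) + 3 + (-2) = 1. So 0 ≥ 1, which is false.

Unsatisfiable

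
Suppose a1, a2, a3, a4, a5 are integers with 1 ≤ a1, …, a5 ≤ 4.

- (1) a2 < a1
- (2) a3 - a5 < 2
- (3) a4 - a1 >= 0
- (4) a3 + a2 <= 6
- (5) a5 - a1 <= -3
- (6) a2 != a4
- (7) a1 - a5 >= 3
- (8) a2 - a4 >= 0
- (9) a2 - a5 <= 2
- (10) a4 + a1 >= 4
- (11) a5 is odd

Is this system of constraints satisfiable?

Constraints 3, 5, 8, and 9 give a5 − a2 ≥ -2, a2 − a4 ≥ 0, a4 − a1 ≥ 0, a1 − a5 ≥ 3.
Adding all 4 inequalities: the left sides telescope to 0, and the right sides sum to (-2) + 0 + 0 + 3 = 1. So 0 ≥ 1, which is false.

Unsatisfiable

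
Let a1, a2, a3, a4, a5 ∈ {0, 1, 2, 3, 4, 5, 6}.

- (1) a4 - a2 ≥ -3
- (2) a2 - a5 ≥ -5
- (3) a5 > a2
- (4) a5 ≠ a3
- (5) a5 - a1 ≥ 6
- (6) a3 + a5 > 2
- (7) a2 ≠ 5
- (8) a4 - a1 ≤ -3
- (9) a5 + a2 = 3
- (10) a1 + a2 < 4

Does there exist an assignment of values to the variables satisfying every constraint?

Constraints 1, 2, 5, and 8 give a1 − a4 ≥ 3, a4 − a2 ≥ -3, a2 − a5 ≥ -5, a5 − a1 ≥ 6.
Adding all 4 inequalities: the left sides telescope to 0, and the right sides sum to 3 + (-3) + (-5) + 6 = 1. So 0 ≥ 1, which is false.

Unsatisfiable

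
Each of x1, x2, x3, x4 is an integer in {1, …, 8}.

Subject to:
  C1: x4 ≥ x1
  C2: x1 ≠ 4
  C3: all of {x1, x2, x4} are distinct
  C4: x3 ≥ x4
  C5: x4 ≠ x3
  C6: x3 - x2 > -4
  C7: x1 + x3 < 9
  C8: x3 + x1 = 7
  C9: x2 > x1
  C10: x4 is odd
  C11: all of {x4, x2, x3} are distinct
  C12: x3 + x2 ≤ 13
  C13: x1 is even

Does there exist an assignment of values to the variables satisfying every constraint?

Setting (x1, x2, x3, x4) = (2, 6, 5, 3) satisfies everything: constraint 6: x3 - x2 = -1; constraint 7: x1 + x3 = 7, and the others follow.

Satisfiable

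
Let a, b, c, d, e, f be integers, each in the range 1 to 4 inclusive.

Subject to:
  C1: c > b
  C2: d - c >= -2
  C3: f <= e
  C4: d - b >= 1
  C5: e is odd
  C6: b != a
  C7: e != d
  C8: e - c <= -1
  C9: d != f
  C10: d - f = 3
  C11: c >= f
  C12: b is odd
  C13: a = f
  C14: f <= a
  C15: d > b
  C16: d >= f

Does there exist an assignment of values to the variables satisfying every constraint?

Try a = 1, b = 3, c = 4, d = 4, e = 3, f = 1.
Check constraint 2: d - c = 0; constraint 4: d - b = 1. The remaining constraints are straightforward to verify.

Satisfiable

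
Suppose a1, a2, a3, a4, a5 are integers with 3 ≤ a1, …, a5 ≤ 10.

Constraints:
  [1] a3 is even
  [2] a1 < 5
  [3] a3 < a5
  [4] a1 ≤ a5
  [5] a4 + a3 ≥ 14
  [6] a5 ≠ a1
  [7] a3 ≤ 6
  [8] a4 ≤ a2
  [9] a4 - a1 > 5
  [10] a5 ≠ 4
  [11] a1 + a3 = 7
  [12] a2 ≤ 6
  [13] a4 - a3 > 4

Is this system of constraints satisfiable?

Unsatisfiable

From constraints 8 and 12: a4 ≤ a2 ≤ 6. From constraint 7: a3 ≤ 6. Hence a4 + a3 ≤ 12. But constraint 5 requires a4 + a3 ≥ 14, and 14 > 12. Contradiction.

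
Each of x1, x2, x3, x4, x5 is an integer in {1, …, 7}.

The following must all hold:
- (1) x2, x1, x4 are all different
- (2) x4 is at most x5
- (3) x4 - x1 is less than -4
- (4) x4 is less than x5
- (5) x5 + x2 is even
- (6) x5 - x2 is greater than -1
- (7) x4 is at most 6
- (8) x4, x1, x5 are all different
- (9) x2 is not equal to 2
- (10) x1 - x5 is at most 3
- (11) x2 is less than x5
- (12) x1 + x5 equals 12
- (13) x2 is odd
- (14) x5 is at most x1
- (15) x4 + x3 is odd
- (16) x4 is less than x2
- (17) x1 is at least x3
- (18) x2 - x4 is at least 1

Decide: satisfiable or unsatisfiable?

One satisfying assignment is x1 = 7, x2 = 3, x3 = 4, x4 = 1, x5 = 5.
For the less obvious constraints — constraint 3: x4 - x1 = -6; constraint 6: x5 - x2 = 2 — and the others hold by inspection.

Satisfiable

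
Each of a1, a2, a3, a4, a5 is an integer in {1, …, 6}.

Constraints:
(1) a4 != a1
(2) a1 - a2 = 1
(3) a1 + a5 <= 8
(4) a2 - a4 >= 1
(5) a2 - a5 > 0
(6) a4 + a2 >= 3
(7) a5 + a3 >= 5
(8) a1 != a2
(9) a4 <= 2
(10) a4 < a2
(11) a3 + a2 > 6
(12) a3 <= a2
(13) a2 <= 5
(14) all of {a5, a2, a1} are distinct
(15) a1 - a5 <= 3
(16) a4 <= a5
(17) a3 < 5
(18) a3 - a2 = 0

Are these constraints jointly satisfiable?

The assignment a1 = 5, a2 = 4, a3 = 4, a4 = 2, a5 = 3 works:
  constraint 2 holds since a1 - a2 = 1.
  constraint 3 holds since a1 + a5 = 8.
The rest check out directly.

Satisfiable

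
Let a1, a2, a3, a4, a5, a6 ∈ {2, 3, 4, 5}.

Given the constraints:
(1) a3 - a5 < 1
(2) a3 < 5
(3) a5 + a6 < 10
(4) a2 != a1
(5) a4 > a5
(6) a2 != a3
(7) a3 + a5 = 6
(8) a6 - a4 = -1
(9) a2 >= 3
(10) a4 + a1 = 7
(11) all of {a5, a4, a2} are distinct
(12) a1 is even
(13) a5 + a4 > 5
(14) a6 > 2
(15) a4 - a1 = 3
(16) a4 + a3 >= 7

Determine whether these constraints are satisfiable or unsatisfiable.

Satisfiable

One satisfying assignment is a1 = 2, a2 = 4, a3 = 3, a4 = 5, a5 = 3, a6 = 4.
For the less obvious constraints — constraint 1: a3 - a5 = 0; constraint 3: a5 + a6 = 7; constraint 7: a3 + a5 = 6 — and the others hold by inspection.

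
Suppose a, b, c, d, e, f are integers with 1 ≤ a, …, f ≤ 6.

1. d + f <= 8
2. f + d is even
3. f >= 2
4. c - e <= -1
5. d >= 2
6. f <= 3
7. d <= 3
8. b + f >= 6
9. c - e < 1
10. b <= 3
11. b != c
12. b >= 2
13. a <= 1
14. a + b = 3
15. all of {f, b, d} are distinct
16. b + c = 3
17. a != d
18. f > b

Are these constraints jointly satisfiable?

Unsatisfiable

Constraints 3, 5, 6, 7, 10, and 12 confine each of f, b, d to the 2 values {2, 3}.
Constraint 15 requires all 3 of them to be distinct, but only 2 values are available — impossible by the pigeonhole principle.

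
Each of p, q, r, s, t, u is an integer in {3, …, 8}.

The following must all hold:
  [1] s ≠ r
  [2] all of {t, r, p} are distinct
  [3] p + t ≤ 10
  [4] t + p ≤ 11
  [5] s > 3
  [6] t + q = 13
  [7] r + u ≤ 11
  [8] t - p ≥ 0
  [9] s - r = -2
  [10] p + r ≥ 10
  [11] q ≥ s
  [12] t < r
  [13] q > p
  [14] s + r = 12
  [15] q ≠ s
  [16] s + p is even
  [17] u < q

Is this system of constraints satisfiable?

Satisfiable

The assignment p = 3, q = 8, r = 7, s = 5, t = 5, u = 3 works:
  constraint 3 holds since p + t = 8.
  constraint 4 holds since t + p = 8.
  constraint 6 holds since t + q = 13.
The rest check out directly.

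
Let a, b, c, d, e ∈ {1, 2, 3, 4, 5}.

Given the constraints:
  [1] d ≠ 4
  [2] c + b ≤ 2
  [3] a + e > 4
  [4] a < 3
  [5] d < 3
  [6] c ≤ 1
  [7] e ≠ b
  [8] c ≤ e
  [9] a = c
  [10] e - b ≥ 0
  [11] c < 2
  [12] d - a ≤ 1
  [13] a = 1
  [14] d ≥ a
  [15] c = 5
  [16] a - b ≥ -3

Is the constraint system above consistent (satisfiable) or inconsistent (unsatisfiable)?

Unsatisfiable

Constraint 13 fixes a = 1 and constraint 15 fixes c = 5, but constraint 9 requires a = c. Since 1 ≠ 5, contradiction.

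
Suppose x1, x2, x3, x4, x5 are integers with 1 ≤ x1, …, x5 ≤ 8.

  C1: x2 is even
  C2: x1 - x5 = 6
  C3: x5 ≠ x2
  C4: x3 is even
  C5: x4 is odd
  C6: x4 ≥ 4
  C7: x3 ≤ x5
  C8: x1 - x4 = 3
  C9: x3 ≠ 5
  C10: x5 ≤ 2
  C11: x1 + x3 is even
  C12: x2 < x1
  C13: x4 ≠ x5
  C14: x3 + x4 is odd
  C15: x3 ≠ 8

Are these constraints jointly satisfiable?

Satisfiable

Try x1 = 8, x2 = 6, x3 = 2, x4 = 5, x5 = 2.
Check constraint 1: x2 = 6 is even; constraint 2: x1 - x5 = 6; constraint 8: x1 - x4 = 3. The remaining constraints are straightforward to verify.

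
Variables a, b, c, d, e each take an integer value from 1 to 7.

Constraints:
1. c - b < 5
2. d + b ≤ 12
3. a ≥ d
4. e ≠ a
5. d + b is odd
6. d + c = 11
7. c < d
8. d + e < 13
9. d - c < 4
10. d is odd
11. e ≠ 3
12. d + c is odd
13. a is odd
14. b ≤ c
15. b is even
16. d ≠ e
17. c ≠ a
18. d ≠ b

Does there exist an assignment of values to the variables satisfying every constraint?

Try a = 7, b = 2, c = 4, d = 7, e = 5.
Check constraint 1: c - b = 2; constraint 2: d + b = 9. The remaining constraints are straightforward to verify.

Satisfiable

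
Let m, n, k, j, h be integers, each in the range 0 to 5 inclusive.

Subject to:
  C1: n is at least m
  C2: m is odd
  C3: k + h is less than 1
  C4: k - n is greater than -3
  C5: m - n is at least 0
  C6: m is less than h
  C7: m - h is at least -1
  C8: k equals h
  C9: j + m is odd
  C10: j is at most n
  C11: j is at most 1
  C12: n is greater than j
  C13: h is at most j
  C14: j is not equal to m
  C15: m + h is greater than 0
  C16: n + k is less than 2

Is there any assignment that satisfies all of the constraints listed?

Unsatisfiable

Constraints 5, 6, 12, and 13 give h ≤ j, j < n, n ≤ m, m < h. Chaining: h ≤ j < n ≤ m < h, which forces h < h — impossible.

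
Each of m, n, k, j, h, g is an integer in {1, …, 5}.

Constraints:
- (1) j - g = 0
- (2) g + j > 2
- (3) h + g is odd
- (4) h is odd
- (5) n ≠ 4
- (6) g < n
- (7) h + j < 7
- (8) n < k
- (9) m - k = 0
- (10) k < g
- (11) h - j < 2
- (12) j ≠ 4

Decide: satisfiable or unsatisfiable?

Constraints 6, 8, and 10 give n < k, k < g, g < n. Chaining: n < k < g < n, which forces n < n — impossible.

Unsatisfiable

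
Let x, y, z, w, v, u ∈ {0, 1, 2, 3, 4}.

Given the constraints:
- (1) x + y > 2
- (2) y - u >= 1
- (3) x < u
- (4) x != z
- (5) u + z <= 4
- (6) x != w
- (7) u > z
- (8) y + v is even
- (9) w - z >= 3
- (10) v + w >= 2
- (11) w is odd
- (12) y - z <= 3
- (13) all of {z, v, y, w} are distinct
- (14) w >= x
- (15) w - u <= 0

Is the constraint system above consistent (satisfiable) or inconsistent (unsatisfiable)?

Constraints 2, 9, 12, and 15 give z − y ≥ -3, y − u ≥ 1, u − w ≥ 0, w − z ≥ 3.
Adding all 4 inequalities: the left sides telescope to 0, and the right sides sum to (-3) + 1 + 0 + 3 = 1. So 0 ≥ 1, which is false.

Unsatisfiable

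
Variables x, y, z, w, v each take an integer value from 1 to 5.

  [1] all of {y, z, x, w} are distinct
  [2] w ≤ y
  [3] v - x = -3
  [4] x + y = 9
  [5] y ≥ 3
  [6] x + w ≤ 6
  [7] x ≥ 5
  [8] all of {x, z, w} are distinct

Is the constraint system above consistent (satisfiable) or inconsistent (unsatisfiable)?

Setting (x, y, z, w, v) = (5, 4, 2, 1, 2) satisfies everything: constraint 3: v - x = -3; constraint 4: x + y = 9; constraint 6: x + w = 6, and the others follow.

Satisfiable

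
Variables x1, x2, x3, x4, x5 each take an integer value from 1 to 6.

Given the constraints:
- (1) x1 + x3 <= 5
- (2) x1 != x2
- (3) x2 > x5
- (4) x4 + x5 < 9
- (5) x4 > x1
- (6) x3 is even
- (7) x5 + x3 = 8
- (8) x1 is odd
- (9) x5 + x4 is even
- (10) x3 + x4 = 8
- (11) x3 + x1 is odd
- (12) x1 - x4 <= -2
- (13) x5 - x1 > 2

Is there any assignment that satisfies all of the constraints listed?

Satisfiable

Try x1 = 1, x2 = 6, x3 = 4, x4 = 4, x5 = 4.
Check constraint 1: x1 + x3 = 5; constraint 4: x4 + x5 = 8; constraint 7: x5 + x3 = 8. The remaining constraints are straightforward to verify.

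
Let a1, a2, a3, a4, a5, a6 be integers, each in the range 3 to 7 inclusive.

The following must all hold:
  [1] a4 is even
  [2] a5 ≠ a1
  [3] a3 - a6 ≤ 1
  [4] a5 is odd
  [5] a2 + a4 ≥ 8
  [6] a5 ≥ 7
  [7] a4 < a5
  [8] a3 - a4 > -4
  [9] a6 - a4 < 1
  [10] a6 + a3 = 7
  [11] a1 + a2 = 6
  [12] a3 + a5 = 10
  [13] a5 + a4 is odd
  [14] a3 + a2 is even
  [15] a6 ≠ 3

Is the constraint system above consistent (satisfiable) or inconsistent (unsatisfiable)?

Satisfiable

Try a1 = 3, a2 = 3, a3 = 3, a4 = 6, a5 = 7, a6 = 4.
Check constraint 3: a3 - a6 = -1; constraint 5: a2 + a4 = 9; constraint 8: a3 - a4 = -3. The remaining constraints are straightforward to verify.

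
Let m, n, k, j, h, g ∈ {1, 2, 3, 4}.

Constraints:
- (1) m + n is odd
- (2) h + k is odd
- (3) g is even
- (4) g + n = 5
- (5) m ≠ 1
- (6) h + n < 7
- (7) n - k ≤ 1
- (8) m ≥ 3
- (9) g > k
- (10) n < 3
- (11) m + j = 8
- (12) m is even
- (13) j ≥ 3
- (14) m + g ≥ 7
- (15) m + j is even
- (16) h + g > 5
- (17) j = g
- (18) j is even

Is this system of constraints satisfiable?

Satisfiable

Setting (m, n, k, j, h, g) = (4, 1, 1, 4, 4, 4) satisfies everything: constraint 4: g + n = 5; constraint 6: h + n = 5, and the others follow.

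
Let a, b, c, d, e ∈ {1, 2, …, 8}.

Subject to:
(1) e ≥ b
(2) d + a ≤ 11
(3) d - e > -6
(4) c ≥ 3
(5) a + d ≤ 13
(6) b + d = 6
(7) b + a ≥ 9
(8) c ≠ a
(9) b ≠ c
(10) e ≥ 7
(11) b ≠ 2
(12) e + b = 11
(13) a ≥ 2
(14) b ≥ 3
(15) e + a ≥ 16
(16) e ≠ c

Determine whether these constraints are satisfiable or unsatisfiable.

Satisfiable

One satisfying assignment is a = 8, b = 3, c = 6, d = 3, e = 8.
For the less obvious constraints — constraint 2: d + a = 11; constraint 3: d - e = -5 — and the others hold by inspection.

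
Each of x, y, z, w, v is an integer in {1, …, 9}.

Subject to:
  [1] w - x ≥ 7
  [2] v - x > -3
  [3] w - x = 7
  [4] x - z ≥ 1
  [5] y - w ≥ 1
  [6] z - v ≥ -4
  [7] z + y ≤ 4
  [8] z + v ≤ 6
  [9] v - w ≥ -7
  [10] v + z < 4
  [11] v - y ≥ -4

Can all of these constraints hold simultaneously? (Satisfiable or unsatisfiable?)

Unsatisfiable

Constraints 1, 4, 5, 6, and 11 give z − v ≥ -4, v − y ≥ -4, y − w ≥ 1, w − x ≥ 7, x − z ≥ 1.
Adding all 5 inequalities: the left sides telescope to 0, and the right sides sum to (-4) + (-4) + 1 + 7 + 1 = 1. So 0 ≥ 1, which is false.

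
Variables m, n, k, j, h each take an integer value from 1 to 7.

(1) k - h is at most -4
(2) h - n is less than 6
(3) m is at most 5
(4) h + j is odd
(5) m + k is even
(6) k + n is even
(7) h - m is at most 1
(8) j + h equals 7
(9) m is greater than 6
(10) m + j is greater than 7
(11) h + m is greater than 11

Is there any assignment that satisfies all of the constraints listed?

From constraint 9: m ≥ 7. From constraint 3: m ≤ 5. But 5 < 7, so no value of m works.

Unsatisfiable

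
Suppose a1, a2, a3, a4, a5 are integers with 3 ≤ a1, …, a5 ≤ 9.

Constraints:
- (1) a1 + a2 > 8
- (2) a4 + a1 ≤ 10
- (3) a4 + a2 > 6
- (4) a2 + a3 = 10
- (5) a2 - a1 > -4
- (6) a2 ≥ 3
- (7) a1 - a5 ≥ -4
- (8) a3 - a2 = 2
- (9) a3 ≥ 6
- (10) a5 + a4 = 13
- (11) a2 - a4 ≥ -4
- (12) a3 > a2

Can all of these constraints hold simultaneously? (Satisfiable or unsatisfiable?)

Satisfiable

One satisfying assignment is a1 = 5, a2 = 4, a3 = 6, a4 = 5, a5 = 8.
For the less obvious constraints — constraint 1: a1 + a2 = 9; constraint 2: a4 + a1 = 10; constraint 3: a4 + a2 = 9 — and the others hold by inspection.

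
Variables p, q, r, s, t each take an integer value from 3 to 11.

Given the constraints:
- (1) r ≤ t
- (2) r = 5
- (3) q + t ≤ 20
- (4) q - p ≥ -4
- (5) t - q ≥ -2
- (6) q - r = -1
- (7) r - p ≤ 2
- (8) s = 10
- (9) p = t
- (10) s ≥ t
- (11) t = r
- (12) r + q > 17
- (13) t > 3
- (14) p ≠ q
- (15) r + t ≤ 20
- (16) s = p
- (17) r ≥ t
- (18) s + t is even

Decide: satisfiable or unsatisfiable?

Unsatisfiable

Constraint 8 fixes s = 10 and constraint 2 fixes r = 5. Constraints 9, 11, and 16 give s = p = t = r, so s = r. But 10 ≠ 5 — contradiction.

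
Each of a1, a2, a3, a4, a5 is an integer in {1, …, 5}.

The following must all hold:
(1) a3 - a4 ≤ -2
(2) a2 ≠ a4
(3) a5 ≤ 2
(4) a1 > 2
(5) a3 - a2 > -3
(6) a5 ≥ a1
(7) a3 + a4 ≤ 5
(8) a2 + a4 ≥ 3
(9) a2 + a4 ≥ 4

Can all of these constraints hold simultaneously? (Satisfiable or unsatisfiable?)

From constraint 4: a1 ≥ 3. From constraints 3 and 6: a1 ≤ a5 and a5 ≤ 2, so a1 ≤ 2. But 2 < 3, so no value of a1 works.

Unsatisfiable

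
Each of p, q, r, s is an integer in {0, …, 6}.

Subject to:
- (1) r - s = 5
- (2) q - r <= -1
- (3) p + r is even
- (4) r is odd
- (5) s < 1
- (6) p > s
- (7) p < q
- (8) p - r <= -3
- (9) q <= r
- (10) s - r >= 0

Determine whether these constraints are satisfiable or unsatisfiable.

Unsatisfiable

Constraints 2, 6, 7, and 10 give r ≤ s, s < p, p < q, q < r. Chaining: r ≤ s < p < q < r, which forces r < r — impossible.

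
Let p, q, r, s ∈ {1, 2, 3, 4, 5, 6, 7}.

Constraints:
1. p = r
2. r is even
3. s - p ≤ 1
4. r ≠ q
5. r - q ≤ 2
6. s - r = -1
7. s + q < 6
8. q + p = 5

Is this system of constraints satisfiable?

Setting (p, q, r, s) = (2, 3, 2, 1) satisfies everything: constraint 3: s - p = -1; constraint 5: r - q = -1, and the others follow.

Satisfiable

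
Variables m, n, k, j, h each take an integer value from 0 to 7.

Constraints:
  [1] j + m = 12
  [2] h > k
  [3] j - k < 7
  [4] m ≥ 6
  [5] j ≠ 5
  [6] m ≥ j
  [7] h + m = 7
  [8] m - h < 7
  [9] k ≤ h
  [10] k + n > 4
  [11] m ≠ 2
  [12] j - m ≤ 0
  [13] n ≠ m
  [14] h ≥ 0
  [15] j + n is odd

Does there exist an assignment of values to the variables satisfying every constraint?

Satisfiable

Take m = 6, n = 5, k = 0, j = 6, h = 1. Then constraint 1: j + m = 12; constraint 3: j - k = 6; constraint 7: h + m = 7, and every other listed constraint is also met.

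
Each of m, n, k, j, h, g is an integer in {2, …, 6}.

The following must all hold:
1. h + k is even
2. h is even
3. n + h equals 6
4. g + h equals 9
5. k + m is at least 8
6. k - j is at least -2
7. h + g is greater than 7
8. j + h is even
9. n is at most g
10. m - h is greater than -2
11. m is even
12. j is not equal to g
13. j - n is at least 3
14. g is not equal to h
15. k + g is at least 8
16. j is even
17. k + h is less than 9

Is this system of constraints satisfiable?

Setting (m, n, k, j, h, g) = (4, 2, 4, 6, 4, 5) satisfies everything: constraint 3: n + h = 6; constraint 4: g + h = 9, and the others follow.

Satisfiable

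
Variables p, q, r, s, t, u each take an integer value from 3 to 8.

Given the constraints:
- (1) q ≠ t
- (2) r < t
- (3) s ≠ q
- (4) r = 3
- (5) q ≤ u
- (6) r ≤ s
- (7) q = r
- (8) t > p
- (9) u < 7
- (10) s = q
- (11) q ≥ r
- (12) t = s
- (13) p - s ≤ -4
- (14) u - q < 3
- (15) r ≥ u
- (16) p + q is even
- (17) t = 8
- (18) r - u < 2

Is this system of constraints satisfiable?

Constraint 17 fixes t = 8 and constraint 4 fixes r = 3. Constraints 7, 10, and 12 give t = s = q = r, so t = r. But 8 ≠ 3 — contradiction.

Unsatisfiable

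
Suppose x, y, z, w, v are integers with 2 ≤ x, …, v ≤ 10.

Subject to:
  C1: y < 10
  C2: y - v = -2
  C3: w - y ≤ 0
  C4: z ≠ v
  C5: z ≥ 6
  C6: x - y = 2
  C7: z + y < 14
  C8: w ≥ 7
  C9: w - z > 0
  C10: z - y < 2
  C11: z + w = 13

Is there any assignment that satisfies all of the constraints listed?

Try x = 9, y = 7, z = 6, w = 7, v = 9.
Check constraint 2: y - v = -2; constraint 3: w - y = 0. The remaining constraints are straightforward to verify.

Satisfiable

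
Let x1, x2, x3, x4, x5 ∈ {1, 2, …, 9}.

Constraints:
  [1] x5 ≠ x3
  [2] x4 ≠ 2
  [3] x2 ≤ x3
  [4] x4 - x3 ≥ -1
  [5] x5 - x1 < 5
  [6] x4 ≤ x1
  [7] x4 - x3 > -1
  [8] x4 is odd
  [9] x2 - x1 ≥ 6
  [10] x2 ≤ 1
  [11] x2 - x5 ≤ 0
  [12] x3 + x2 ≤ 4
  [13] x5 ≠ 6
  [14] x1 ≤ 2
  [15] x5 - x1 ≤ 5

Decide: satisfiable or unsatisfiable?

Unsatisfiable

Constraints 9, 11, and 15 give x1 − x5 ≥ -5, x5 − x2 ≥ 0, x2 − x1 ≥ 6.
Adding all 3 inequalities: the left sides telescope to 0, and the right sides sum to (-5) + 0 + 6 = 1. So 0 ≥ 1, which is false.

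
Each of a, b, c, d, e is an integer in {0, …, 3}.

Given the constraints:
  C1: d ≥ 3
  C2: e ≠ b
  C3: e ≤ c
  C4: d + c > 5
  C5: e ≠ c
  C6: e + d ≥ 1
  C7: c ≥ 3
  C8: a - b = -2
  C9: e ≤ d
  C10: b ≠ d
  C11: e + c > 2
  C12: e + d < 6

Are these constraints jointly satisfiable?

The assignment a = 0, b = 2, c = 3, d = 3, e = 0 works:
  constraint 4 holds since d + c = 6.
  constraint 6 holds since e + d = 3.
The rest check out directly.

Satisfiable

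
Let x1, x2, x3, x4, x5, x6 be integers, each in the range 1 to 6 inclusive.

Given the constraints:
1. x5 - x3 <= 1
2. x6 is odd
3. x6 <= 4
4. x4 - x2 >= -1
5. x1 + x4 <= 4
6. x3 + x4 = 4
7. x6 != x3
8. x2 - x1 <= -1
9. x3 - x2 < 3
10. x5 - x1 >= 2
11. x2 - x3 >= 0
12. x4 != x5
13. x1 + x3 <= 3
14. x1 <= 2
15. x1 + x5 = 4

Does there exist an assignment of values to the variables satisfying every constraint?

Constraints 1, 8, 10, and 11 give x5 − x1 ≥ 2, x1 − x2 ≥ 1, x2 − x3 ≥ 0, x3 − x5 ≥ -1.
Adding all 4 inequalities: the left sides telescope to 0, and the right sides sum to 2 + 1 + 0 + (-1) = 2. So 0 ≥ 2, which is false.

Unsatisfiable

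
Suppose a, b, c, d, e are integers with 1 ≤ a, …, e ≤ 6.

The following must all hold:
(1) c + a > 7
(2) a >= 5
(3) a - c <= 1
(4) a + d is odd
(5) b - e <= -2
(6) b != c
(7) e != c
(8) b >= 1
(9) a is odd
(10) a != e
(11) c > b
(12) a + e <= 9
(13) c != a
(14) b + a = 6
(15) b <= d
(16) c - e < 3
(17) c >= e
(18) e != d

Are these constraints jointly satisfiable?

The assignment a = 5, b = 1, c = 4, d = 4, e = 3 works:
  constraint 1 holds since c + a = 9.
  constraint 3 holds since a - c = 1.
The rest check out directly.

Satisfiable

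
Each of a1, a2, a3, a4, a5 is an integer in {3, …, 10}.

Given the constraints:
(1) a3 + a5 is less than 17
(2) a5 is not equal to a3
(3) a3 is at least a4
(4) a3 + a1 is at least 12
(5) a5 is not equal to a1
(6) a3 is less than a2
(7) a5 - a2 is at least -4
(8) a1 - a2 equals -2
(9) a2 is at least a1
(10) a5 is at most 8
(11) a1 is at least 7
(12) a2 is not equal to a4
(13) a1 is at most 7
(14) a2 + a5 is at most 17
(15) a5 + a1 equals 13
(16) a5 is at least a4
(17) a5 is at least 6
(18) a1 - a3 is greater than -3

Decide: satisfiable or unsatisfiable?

Try a1 = 7, a2 = 9, a3 = 8, a4 = 3, a5 = 6.
Check constraint 1: a3 + a5 = 14; constraint 4: a3 + a1 = 15. The remaining constraints are straightforward to verify.

Satisfiable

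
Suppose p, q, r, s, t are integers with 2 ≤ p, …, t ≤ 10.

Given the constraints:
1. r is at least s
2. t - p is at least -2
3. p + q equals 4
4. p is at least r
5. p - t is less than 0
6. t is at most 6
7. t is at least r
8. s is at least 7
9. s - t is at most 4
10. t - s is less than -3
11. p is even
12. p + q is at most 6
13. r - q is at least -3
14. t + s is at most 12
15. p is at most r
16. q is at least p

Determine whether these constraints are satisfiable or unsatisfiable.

Unsatisfiable

From constraints 1 and 8: r ≥ s and s ≥ 7, so r ≥ 7. From constraints 6 and 7: r ≤ t and t ≤ 6, so r ≤ 6. But 6 < 7, so no value of r works.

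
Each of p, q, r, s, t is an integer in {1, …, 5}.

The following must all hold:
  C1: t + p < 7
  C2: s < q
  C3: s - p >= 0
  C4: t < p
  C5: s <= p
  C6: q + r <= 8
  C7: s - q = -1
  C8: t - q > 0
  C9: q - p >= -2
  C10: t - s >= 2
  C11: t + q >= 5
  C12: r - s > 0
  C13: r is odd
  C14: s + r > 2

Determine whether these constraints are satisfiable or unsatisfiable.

Unsatisfiable

Constraints 2, 3, 4, and 8 give t < p, p ≤ s, s < q, q < t. Chaining: t < p ≤ s < q < t, which forces t < t — impossible.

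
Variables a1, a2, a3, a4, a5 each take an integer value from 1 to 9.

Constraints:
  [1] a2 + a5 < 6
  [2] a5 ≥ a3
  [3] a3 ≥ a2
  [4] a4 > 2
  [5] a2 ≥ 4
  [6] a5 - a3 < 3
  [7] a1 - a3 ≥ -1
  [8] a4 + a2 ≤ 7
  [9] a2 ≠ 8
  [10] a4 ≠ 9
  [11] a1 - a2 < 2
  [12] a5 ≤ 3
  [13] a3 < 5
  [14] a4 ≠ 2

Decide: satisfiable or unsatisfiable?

Unsatisfiable

From constraints 3 and 5: a3 ≥ a2 and a2 ≥ 4, so a3 ≥ 4. From constraints 2 and 12: a3 ≤ a5 and a5 ≤ 3, so a3 ≤ 3. But 3 < 4, so no value of a3 works.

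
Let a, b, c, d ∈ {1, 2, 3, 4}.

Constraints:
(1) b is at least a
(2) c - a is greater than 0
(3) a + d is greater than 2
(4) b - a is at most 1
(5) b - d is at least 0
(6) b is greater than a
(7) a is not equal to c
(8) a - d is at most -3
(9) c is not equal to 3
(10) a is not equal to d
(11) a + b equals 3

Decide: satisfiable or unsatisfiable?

Unsatisfiable

Constraints 4, 5, and 8 give a − b ≥ -1, b − d ≥ 0, d − a ≥ 3.
Adding all 3 inequalities: the left sides telescope to 0, and the right sides sum to (-1) + 0 + 3 = 2. So 0 ≥ 2, which is false.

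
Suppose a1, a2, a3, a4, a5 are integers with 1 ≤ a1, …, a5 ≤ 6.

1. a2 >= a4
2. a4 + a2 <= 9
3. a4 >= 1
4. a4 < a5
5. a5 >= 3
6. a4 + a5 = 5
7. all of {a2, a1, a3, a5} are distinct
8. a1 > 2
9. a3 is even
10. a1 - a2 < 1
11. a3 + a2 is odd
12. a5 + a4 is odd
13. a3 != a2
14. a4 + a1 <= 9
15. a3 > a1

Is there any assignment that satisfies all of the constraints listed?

The assignment a1 = 4, a2 = 5, a3 = 6, a4 = 2, a5 = 3 works:
  constraint 2 holds since a4 + a2 = 7.
  constraint 6 holds since a4 + a5 = 5.
  constraint 10 holds since a1 - a2 = -1.
The rest check out directly.

Satisfiable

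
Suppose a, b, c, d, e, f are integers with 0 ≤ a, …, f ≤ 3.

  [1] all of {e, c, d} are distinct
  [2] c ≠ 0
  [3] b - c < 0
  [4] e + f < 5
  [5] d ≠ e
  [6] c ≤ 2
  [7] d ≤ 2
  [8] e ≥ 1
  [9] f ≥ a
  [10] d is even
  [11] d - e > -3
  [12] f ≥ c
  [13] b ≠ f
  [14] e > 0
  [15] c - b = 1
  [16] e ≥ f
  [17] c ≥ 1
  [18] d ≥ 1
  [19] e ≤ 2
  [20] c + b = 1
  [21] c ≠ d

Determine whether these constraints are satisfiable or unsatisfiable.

Unsatisfiable

Constraints 6, 7, 8, 17, 18, and 19 confine each of e, c, d to the 2 values {1, 2}.
Constraint 1 requires all 3 of them to be distinct, but only 2 values are available — impossible by the pigeonhole principle.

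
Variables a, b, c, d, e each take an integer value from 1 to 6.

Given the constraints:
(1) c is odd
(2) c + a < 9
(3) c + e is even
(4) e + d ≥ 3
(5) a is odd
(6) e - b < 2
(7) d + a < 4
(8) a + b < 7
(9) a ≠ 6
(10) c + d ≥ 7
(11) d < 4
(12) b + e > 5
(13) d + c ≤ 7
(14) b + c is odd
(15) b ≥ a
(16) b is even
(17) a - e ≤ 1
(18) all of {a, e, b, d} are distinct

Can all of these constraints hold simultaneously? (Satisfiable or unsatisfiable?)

Setting (a, b, c, d, e) = (1, 4, 5, 2, 3) satisfies everything: constraint 2: c + a = 6; constraint 4: e + d = 5, and the others follow.

Satisfiable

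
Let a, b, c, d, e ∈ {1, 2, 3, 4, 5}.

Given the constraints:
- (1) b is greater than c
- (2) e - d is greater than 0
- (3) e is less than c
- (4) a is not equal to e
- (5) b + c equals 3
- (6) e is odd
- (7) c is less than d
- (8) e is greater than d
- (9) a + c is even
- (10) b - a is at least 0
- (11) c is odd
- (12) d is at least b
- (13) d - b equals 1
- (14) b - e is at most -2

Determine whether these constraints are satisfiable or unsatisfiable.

Unsatisfiable

Constraints 1, 2, 3, and 12 give b ≤ d, d < e, e < c, c < b. Chaining: b ≤ d < e < c < b, which forces b < b — impossible.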